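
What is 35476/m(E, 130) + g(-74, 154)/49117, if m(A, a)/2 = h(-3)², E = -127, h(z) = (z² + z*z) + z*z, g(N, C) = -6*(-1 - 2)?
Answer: 871250468/35806293 ≈ 24.332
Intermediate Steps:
g(N, C) = 18 (g(N, C) = -6*(-3) = 18)
h(z) = 3*z² (h(z) = (z² + z²) + z² = 2*z² + z² = 3*z²)
m(A, a) = 1458 (m(A, a) = 2*(3*(-3)²)² = 2*(3*9)² = 2*27² = 2*729 = 1458)
35476/m(E, 130) + g(-74, 154)/49117 = 35476/1458 + 18/49117 = 35476*(1/1458) + 18*(1/49117) = 17738/729 + 18/49117 = 871250468/35806293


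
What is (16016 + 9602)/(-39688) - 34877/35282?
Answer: -572013163/350068004 ≈ -1.6340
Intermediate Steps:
(16016 + 9602)/(-39688) - 34877/35282 = 25618*(-1/39688) - 34877*1/35282 = -12809/19844 - 34877/35282 = -572013163/350068004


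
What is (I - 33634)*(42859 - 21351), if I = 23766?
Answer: -212240944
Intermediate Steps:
(I - 33634)*(42859 - 21351) = (23766 - 33634)*(42859 - 21351) = -9868*21508 = -212240944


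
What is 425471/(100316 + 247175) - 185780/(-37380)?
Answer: 574721314/92780097 ≈ 6.1944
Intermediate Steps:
425471/(100316 + 247175) - 185780/(-37380) = 425471/347491 - 185780*(-1/37380) = 425471*(1/347491) + 1327/267 = 425471/347491 + 1327/267 = 574721314/92780097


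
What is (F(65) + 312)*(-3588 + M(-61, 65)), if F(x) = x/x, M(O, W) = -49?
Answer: -1138381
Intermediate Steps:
F(x) = 1
(F(65) + 312)*(-3588 + M(-61, 65)) = (1 + 312)*(-3588 - 49) = 313*(-3637) = -1138381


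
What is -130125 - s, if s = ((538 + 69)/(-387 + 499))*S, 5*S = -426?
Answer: -36305709/280 ≈ -1.2966e+5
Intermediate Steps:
S = -426/5 (S = (⅕)*(-426) = -426/5 ≈ -85.200)
s = -129291/280 (s = ((538 + 69)/(-387 + 499))*(-426/5) = (607/112)*(-426/5) = -129291/280 ≈ -461.75)
-130125 - s = -130125 - 1*(-129291/280) = -130125 + 129291/280 = -36305709/280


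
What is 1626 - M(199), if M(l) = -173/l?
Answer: 323747/199 ≈ 1626.9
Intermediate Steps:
1626 - M(199) = 1626 - (-173)/199 = 1626 - 1*(-173/199) = 1626 + 173/199 = 323747/199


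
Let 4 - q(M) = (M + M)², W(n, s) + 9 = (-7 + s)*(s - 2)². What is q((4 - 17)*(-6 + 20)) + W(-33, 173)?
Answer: 4721505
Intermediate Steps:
W(n, s) = -9 + (-2 + s)²*(-7 + s) (W(n, s) = -9 + (-7 + s)*(s - 2)² = -9 + (-7 + s)*(-2 + s)² = -9 + (-2 + s)²*(-7 + s))
q(M) = 4 - 4*M² (q(M) = 4 - (M + M)² = 4 - (2*M)² = 4 - 4*M²)
q((4 - 17)*(-6 + 20)) + W(-33, 173) = (4 - 4*(-6 + 20)²*(4 - 17)²) + (-37 + 173³ - 11*173² + 32*173) = (4 - 4*(-13*14)²) + (-37 + 5177717 - 11*29929 + 5536) = (4 - 4*(-182)²) + (-37 + 5177717 - 329219 + 5536) = (4 - 4*33124) + 4853997 = (4 - 132496) + 4853997 = -132492 + 4853997 = 4721505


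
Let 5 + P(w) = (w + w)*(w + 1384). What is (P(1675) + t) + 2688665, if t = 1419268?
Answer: 14355578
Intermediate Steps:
P(w) = -5 + 2*w*(1384 + w) (P(w) = -5 + (w + w)*(w + 1384) = -5 + (2*w)*(1384 + w) = -5 + 2*w*(1384 + w))
(P(1675) + t) + 2688665 = ((-5 + 2*1675² + 2768*1675) + 1419268) + 2688665 = ((-5 + 2*2805625 + 4636400) + 1419268) + 2688665 = ((-5 + 5611250 + 4636400) + 1419268) + 2688665 = (10247645 + 1419268) + 2688665 = 11666913 + 2688665 = 14355578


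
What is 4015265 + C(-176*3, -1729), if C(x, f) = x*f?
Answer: 4928177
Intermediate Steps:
C(x, f) = f*x
4015265 + C(-176*3, -1729) = 4015265 - (-304304)*3 = 4015265 - 1729*(-528) = 4015265 + 912912 = 4928177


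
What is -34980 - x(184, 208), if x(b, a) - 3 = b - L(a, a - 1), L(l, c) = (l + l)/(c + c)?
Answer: -7279361/207 ≈ -35166.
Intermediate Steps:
L(l, c) = l/c (L(l, c) = (2*l)/((2*c)) = (2*l)*(1/(2*c)) = l/c)
x(b, a) = 3 + b - a/(-1 + a) (x(b, a) = 3 + (b - a/(a - 1)) = 3 + (b - a/(-1 + a)) = 3 + b - a/(-1 + a))
-34980 - x(184, 208) = -34980 - (-1*208 + (-1 + 208)*(3 + 184))/(-1 + 208) = -34980 - (-208 + 207*187)/207 = -34980 - (-208 + 38709)/207 = -34980 - 38501/207 = -7279361/207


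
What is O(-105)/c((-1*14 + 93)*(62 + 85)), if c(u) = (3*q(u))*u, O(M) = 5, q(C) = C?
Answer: 5/404585307 ≈ 1.2358e-8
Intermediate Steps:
c(u) = 3*u² (c(u) = (3*u)*u = 3*u²)
O(-105)/c((-1*14 + 93)*(62 + 85)) = 5/((3*((-1*14 + 93)*(62 + 85))²)) = 5/((3*((-14 + 93)*147)²)) = 5/((3*(79*147)²)) = 5/((3*11613²)) = 5/((3*134861769)) = 5/404585307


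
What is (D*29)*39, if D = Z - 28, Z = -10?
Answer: -42978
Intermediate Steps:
D = -38 (D = -10 - 28 = -38)
(D*29)*39 = -38*29*39 = -1102*39 = -42978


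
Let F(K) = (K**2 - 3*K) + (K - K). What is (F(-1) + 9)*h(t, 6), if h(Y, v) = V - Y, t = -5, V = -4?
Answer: 13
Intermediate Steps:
h(Y, v) = -4 - Y
F(K) = K**2 - 3*K (F(K) = (K**2 - 3*K) + 0 = K**2 - 3*K)
(F(-1) + 9)*h(t, 6) = (-(-3 - 1) + 9)*(-4 - 1*(-5)) = (-1*(-4) + 9)*(-4 + 5) = (4 + 9)*1 = 13*1 = 13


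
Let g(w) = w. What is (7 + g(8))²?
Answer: 225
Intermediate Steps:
(7 + g(8))² = (7 + 8)² = 15² = 225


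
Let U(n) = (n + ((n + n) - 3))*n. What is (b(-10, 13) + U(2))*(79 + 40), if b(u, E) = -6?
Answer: 0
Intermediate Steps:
U(n) = n*(-3 + 3*n) (U(n) = (n + (2*n - 3))*n = (n + (-3 + 2*n))*n = (-3 + 3*n)*n = n*(-3 + 3*n))
(b(-10, 13) + U(2))*(79 + 40) = (-6 + 3*2*(-1 + 2))*(79 + 40) = (-6 + 3*2*1)*119 = (-6 + 6)*119 = 0*119 = 0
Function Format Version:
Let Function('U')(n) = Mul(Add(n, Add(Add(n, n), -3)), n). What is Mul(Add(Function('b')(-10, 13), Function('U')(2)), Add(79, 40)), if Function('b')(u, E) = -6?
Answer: 0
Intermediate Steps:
Function('U')(n) = Mul(n, Add(-3, Mul(3, n))) (Function('U')(n) = Mul(Add(n, Add(Mul(2, n), -3)), n) = Mul(Add(n, Add(-3, Mul(2, n))), n) = Mul(Add(-3, Mul(3, n)), n) = Mul(n, Add(-3, Mul(3, n))))
Mul(Add(Function('b')(-10, 13), Function('U')(2)), Add(79, 40)) = Mul(Add(-6, Mul(3, 2, Add(-1, 2))), Add(79, 40)) = Mul(Add(-6, Mul(3, 2, 1)), 119) = Mul(Add(-6, 6), 119) = Mul(0, 119) = 0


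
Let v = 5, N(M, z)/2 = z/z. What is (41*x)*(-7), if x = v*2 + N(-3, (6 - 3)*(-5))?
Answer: -3444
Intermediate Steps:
N(M, z) = 2 (N(M, z) = 2*(z/z) = 2*1 = 2)
x = 12 (x = 5*2 + 2 = 10 + 2 = 12)
(41*x)*(-7) = (41*12)*(-7) = 492*(-7) = -3444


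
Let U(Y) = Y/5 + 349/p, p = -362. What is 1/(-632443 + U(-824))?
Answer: -1810/1145021863 ≈ -1.5808e-6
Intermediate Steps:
U(Y) = -349/362 + Y/5 (U(Y) = Y/5 + 349/(-362) = Y*(1/5) + 349*(-1/362) = Y/5 - 349/362 = -349/362 + Y/5)
1/(-632443 + U(-824)) = 1/(-632443 + (-349/362 + (1/5)*(-824))) = 1/(-632443 + (-349/362 - 824/5)) = 1/(-632443 - 300033/1810) = 1/(-1145021863/1810) = -1810/1145021863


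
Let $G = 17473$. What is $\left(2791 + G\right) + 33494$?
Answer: $53758$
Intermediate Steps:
$\left(2791 + G\right) + 33494 = \left(2791 + 17473\right) + 33494 = 20264 + 33494 = 53758$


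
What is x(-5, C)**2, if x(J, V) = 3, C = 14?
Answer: 9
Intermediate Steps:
x(-5, C)**2 = 3**2 = 9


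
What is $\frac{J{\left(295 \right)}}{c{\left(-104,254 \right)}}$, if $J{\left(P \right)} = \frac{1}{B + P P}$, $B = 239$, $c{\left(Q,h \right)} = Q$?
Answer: $- \frac{1}{9075456} \approx -1.1019 \cdot 10^{-7}$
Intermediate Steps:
$J{\left(P \right)} = \frac{1}{239 + P^{2}}$ ($J{\left(P \right)} = \frac{1}{239 + P P} = \frac{1}{239 + P^{2}}$)
$\frac{J{\left(295 \right)}}{c{\left(-104,254 \right)}} = \frac{1}{\left(239 + 295^{2}\right) \left(-104\right)} = \frac{1}{239 + 87025} \left(- \frac{1}{104}\right) = \frac{1}{87264} \left(- \frac{1}{104}\right) = - \frac{1}{9075456}$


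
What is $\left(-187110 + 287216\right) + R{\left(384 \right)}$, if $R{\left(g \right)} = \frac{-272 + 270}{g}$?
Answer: $\frac{19220351}{192} \approx 1.0011 \cdot 10^{5}$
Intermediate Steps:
$R{\left(g \right)} = - \frac{2}{g}$
$\left(-187110 + 287216\right) + R{\left(384 \right)} = \left(-187110 + 287216\right) - \frac{2}{384} = 100106 - \frac{1}{192} = \frac{19220351}{192}$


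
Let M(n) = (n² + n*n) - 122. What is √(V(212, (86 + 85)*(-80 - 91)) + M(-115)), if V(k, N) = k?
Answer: 2*√6635 ≈ 162.91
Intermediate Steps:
M(n) = -122 + 2*n² (M(n) = (n² + n²) - 122 = 2*n² - 122 = -122 + 2*n²)
√(V(212, (86 + 85)*(-80 - 91)) + M(-115)) = √(212 + (-122 + 2*(-115)²)) = √(212 + (-122 + 2*13225)) = √(212 + (-122 + 26450)) = √(212 + 26328) = √26540 = 2*√6635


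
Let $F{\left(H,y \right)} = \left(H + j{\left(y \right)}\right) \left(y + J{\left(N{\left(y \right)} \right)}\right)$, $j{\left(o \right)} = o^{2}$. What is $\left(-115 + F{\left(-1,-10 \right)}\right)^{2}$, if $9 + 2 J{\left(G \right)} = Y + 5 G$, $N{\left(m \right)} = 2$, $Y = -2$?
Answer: $\frac{5331481}{4} \approx 1.3329 \cdot 10^{6}$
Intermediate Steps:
$J{\left(G \right)} = - \frac{11}{2} + \frac{5 G}{2}$ ($J{\left(G \right)} = - \frac{9}{2} + \frac{-2 + 5 G}{2} = - \frac{9}{2} + \left(-1 + \frac{5 G}{2}\right) = - \frac{11}{2} + \frac{5 G}{2}$)
$F{\left(H,y \right)} = \left(- \frac{1}{2} + y\right) \left(H + y^{2}\right)$ ($F{\left(H,y \right)} = \left(H + y^{2}\right) \left(y + \left(- \frac{11}{2} + \frac{5}{2} \cdot 2\right)\right) = \left(H + y^{2}\right) \left(y + \left(- \frac{11}{2} + 5\right)\right) = \left(H + y^{2}\right) \left(y - \frac{1}{2}\right) = \left(H + y^{2}\right) \left(- \frac{1}{2} + y\right) = \left(- \frac{1}{2} + y\right) \left(H + y^{2}\right)$)
$\left(-115 + F{\left(-1,-10 \right)}\right)^{2} = \left(-115 - \left(- \frac{21}{2} + 50 + 1000\right)\right)^{2} = \left(-115 + \left(-1000 + \frac{1}{2} - 50 + 10\right)\right)^{2} = \left(-115 - \frac{2079}{2}\right)^{2} = \left(- \frac{2309}{2}\right)^{2} = \frac{5331481}{4}$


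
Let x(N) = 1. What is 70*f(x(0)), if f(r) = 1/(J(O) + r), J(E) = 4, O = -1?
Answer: 14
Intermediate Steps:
f(r) = 1/(4 + r)
70*f(x(0)) = 70/(4 + 1) = 70/5 = 70*(1/5) = 14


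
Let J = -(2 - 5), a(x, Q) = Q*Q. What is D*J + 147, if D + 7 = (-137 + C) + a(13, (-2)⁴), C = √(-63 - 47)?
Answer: 483 + 3*I*√110 ≈ 483.0 + 31.464*I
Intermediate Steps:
a(x, Q) = Q²
J = 3 (J = -1*(-3) = 3)
C = I*√110 (C = √(-110) = I*√110 ≈ 10.488*I)
D = 112 + I*√110 (D = -7 + ((-137 + I*√110) + ((-2)⁴)²) = -7 + ((-137 + I*√110) + 16²) = -7 + ((-137 + I*√110) + 256) = -7 + (119 + I*√110) = 112 + I*√110 ≈ 112.0 + 10.488*I)
D*J + 147 = (112 + I*√110)*3 + 147 = (336 + 3*I*√110) + 147 = 483 + 3*I*√110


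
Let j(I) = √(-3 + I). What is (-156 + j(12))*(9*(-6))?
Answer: 8262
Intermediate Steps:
(-156 + j(12))*(9*(-6)) = (-156 + √(-3 + 12))*(9*(-6)) = (-156 + √9)*(-54) = (-156 + 3)*(-54) = -153*(-54) = 8262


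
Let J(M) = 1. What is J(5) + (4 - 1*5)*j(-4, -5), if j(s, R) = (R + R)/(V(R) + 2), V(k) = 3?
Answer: 3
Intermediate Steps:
j(s, R) = 2*R/5 (j(s, R) = (R + R)/(3 + 2) = (2*R)/5 = (2*R)*(⅕) = 2*R/5)
J(5) + (4 - 1*5)*j(-4, -5) = 1 + (4 - 1*5)*((⅖)*(-5)) = 1 + (4 - 5)*(-2) = 1 - 1*(-2) = 1 + 2 = 3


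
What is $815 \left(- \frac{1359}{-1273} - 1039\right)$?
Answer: $- \frac{1076849720}{1273} \approx -8.4592 \cdot 10^{5}$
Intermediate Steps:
$815 \left(- \frac{1359}{-1273} - 1039\right) = 815 \left(\left(-1359\right) \left(- \frac{1}{1273}\right) - 1039\right) = 815 \left(\frac{1359}{1273} - 1039\right) = 815 \left(- \frac{1321288}{1273}\right) = - \frac{1076849720}{1273}$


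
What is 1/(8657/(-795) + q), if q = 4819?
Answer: 795/3822448 ≈ 0.00020798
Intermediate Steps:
1/(8657/(-795) + q) = 1/(8657/(-795) + 4819) = 1/(8657*(-1/795) + 4819) = 1/(-8657/795 + 4819) = 1/(3822448/795) = 795/3822448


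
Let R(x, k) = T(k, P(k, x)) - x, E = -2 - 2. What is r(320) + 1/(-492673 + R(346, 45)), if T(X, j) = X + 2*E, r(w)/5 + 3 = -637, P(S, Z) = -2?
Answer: -1577542401/492982 ≈ -3200.0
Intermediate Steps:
r(w) = -3200 (r(w) = -15 + 5*(-637) = -15 - 3185 = -3200)
E = -4
T(X, j) = -8 + X (T(X, j) = X + 2*(-4) = X - 8 = -8 + X)
R(x, k) = -8 + k - x (R(x, k) = (-8 + k) - x = -8 + k - x)
r(320) + 1/(-492673 + R(346, 45)) = -3200 + 1/(-492673 + (-8 + 45 - 1*346)) = -3200 + 1/(-492673 + (-8 + 45 - 346)) = -3200 + 1/(-492673 - 309) = -3200 + 1/(-492982) = -3200 - 1/492982 = -1577542401/492982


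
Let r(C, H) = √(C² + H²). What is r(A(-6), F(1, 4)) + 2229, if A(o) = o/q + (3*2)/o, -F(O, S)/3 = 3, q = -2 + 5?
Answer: 2229 + 3*√10 ≈ 2238.5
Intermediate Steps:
q = 3
F(O, S) = -9 (F(O, S) = -3*3 = -9)
A(o) = 6/o + o/3 (A(o) = o/3 + (3*2)/o = o*(⅓) + 6/o = o/3 + 6/o = 6/o + o/3)
r(A(-6), F(1, 4)) + 2229 = √((6/(-6) + (⅓)*(-6))² + (-9)²) + 2229 = √((6*(-⅙) - 2)² + 81) + 2229 = √((-1 - 2)² + 81) + 2229 = √((-3)² + 81) + 2229 = √(9 + 81) + 2229 = √90 + 2229 = 3*√10 + 2229 = 2229 + 3*√10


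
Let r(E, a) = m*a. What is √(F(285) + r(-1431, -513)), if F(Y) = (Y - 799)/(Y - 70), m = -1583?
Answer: √37538241265/215 ≈ 901.15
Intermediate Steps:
F(Y) = (-799 + Y)/(-70 + Y)
r(E, a) = -1583*a
√(F(285) + r(-1431, -513)) = √((-799 + 285)/(-70 + 285) - 1583*(-513)) = √(-514/215 + 812079) = √(174596471/215) = √37538241265/215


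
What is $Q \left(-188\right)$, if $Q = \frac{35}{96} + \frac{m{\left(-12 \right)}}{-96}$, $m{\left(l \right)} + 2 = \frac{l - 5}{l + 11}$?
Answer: $- \frac{235}{6} \approx -39.167$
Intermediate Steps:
$m{\left(l \right)} = -2 + \frac{-5 + l}{11 + l}$ ($m{\left(l \right)} = -2 + \frac{l - 5}{l + 11} = -2 + \frac{-5 + l}{11 + l}$)
$Q = \frac{5}{24}$ ($Q = \frac{35}{96} + \frac{\frac{1}{11 - 12} \left(-27 - -12\right)}{-96} = 35 \cdot \frac{1}{96} + \frac{-27 + 12}{-1} \left(- \frac{1}{96}\right) = \frac{35}{96} + \left(-1\right) \left(-15\right) \left(- \frac{1}{96}\right) = \frac{35}{96} + 15 \left(- \frac{1}{96}\right) = \frac{35}{96} - \frac{5}{32} = \frac{5}{24} \approx 0.20833$)
$Q \left(-188\right) = \frac{5}{24} \left(-188\right) = - \frac{235}{6}$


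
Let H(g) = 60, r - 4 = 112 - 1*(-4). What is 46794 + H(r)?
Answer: 46854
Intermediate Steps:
r = 120 (r = 4 + (112 - 1*(-4)) = 4 + (112 + 4) = 4 + 116 = 120)
46794 + H(r) = 46794 + 60 = 46854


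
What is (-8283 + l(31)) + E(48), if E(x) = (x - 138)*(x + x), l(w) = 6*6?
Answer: -16887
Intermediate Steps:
l(w) = 36
E(x) = 2*x*(-138 + x) (E(x) = (-138 + x)*(2*x) = 2*x*(-138 + x))
(-8283 + l(31)) + E(48) = (-8283 + 36) + 2*48*(-138 + 48) = -8247 + 2*48*(-90) = -8247 - 8640 = -16887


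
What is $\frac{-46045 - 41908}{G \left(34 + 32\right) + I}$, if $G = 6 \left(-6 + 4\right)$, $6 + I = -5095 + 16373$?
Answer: $- \frac{87953}{10480} \approx -8.3925$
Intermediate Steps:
$I = 11272$ ($I = -6 + \left(-5095 + 16373\right) = -6 + 11278 = 11272$)
$G = -12$ ($G = 6 \left(-2\right) = -12$)
$\frac{-46045 - 41908}{G \left(34 + 32\right) + I} = \frac{-46045 - 41908}{- 12 \left(34 + 32\right) + 11272} = - \frac{87953}{\left(-12\right) 66 + 11272} = - \frac{87953}{-792 + 11272} = - \frac{87953}{10480}$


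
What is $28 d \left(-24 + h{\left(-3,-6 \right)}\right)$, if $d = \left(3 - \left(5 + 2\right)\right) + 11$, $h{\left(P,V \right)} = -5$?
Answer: $-5684$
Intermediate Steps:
$d = 7$ ($d = \left(3 - 7\right) + 11 = -4 + 11 = 7$)
$28 d \left(-24 + h{\left(-3,-6 \right)}\right) = 28 \cdot 7 \left(-24 - 5\right) = 196 \left(-29\right) = -5684$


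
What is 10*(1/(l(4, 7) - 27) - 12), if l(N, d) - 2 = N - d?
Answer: -1685/14 ≈ -120.36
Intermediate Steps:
l(N, d) = 2 + N - d (l(N, d) = 2 + (N - d) = 2 + N - d)
10*(1/(l(4, 7) - 27) - 12) = 10*(1/((2 + 4 - 1*7) - 27) - 12) = 10*(1/((2 + 4 - 7) - 27) - 12) = 10*(1/(-1 - 27) - 12) = 10*(1/(-28) - 12) = 10*(-1/28 - 12) = 10*(-337/28) = -1685/14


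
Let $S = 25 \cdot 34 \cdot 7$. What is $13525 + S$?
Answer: $19475$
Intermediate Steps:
$S = 5950$ ($S = 850 \cdot 7 = 5950$)
$13525 + S = 13525 + 5950 = 19475$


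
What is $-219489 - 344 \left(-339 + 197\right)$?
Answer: $-170641$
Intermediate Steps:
$-219489 - 344 \left(-339 + 197\right) = -219489 - -48848 = -219489 + 48848 = -170641$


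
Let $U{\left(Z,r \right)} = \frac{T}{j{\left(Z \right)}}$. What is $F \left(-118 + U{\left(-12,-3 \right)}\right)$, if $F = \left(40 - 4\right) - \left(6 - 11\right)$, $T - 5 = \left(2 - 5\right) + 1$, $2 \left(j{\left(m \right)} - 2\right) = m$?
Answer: $- \frac{19475}{4} \approx -4868.8$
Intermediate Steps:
$j{\left(m \right)} = 2 + \frac{m}{2}$
$T = 3$ ($T = 5 + \left(\left(2 - 5\right) + 1\right) = 5 + \left(-3 + 1\right) = 5 - 2 = 3$)
$F = 41$ ($F = 36 - -5 = 36 + \left(-1 + 6\right) = 36 + 5 = 41$)
$U{\left(Z,r \right)} = \frac{3}{2 + \frac{Z}{2}}$
$F \left(-118 + U{\left(-12,-3 \right)}\right) = 41 \left(-118 + \frac{6}{4 - 12}\right) = 41 \left(-118 + \frac{6}{-8}\right) = 41 \left(-118 + 6 \left(- \frac{1}{8}\right)\right) = 41 \left(-118 - \frac{3}{4}\right) = 41 \left(- \frac{475}{4}\right) = - \frac{19475}{4}$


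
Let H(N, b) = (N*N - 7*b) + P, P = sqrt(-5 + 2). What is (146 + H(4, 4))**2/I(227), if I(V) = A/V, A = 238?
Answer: 4075331/238 + 30418*I*sqrt(3)/119 ≈ 17123.0 + 442.74*I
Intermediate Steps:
P = I*sqrt(3) (P = sqrt(-3) = I*sqrt(3) ≈ 1.732*I)
H(N, b) = N**2 - 7*b + I*sqrt(3) (H(N, b) = (N*N - 7*b) + I*sqrt(3) = (N**2 - 7*b) + I*sqrt(3) = N**2 - 7*b + I*sqrt(3))
I(V) = 238/V
(146 + H(4, 4))**2/I(227) = (146 + (4**2 - 7*4 + I*sqrt(3)))**2/((238/227)) = (146 + (16 - 28 + I*sqrt(3)))**2/((238*(1/227))) = (146 + (-12 + I*sqrt(3)))**2/(238/227) = (134 + I*sqrt(3))**2*(227/238) = 227*(134 + I*sqrt(3))**2/238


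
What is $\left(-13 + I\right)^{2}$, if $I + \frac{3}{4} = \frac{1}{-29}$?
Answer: $\frac{2556801}{13456} \approx 190.01$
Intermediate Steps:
$I = - \frac{91}{116}$ ($I = - \frac{3}{4} + \frac{1}{-29} = - \frac{3}{4} - \frac{1}{29} = - \frac{91}{116} \approx -0.78448$)
$\left(-13 + I\right)^{2} = \left(-13 - \frac{91}{116}\right)^{2} = \left(- \frac{1599}{116}\right)^{2} = \frac{2556801}{13456}$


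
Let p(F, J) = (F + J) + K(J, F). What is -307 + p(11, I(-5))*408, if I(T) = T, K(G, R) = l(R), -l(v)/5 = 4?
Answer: -6019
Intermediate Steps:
l(v) = -20 (l(v) = -5*4 = -20)
K(G, R) = -20
p(F, J) = -20 + F + J (p(F, J) = (F + J) - 20 = -20 + F + J)
-307 + p(11, I(-5))*408 = -307 + (-20 + 11 - 5)*408 = -307 - 14*408 = -307 - 5712 = -6019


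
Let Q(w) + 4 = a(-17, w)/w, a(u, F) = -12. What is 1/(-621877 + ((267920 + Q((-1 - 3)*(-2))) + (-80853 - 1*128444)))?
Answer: -2/1126519 ≈ -1.7754e-6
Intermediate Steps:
Q(w) = -4 - 12/w
1/(-621877 + ((267920 + Q((-1 - 3)*(-2))) + (-80853 - 1*128444))) = 1/(-621877 + ((267920 + (-4 - 12*(-1/(2*(-1 - 3))))) + (-80853 - 1*128444))) = 1/(-621877 + ((267920 + (-4 - 12/((-4*(-2))))) + (-80853 - 128444))) = 1/(-621877 + ((267920 + (-4 - 12/8)) - 209297)) = 1/(-621877 + ((267920 + (-4 - 12*⅛)) - 209297)) = 1/(-621877 + ((267920 + (-4 - 3/2)) - 209297)) = 1/(-621877 + ((267920 - 11/2) - 209297)) = 1/(-621877 + (535829/2 - 209297)) = 1/(-621877 + 117235/2) = 1/(-1126519/2) = -2/1126519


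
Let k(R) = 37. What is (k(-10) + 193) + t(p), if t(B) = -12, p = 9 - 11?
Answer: 218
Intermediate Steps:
p = -2
(k(-10) + 193) + t(p) = (37 + 193) - 12 = 230 - 12 = 218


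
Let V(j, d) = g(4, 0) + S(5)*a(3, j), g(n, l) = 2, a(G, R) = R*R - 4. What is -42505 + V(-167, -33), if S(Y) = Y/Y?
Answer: -14618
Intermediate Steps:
S(Y) = 1
a(G, R) = -4 + R² (a(G, R) = R² - 4 = -4 + R²)
V(j, d) = -2 + j² (V(j, d) = 2 + 1*(-4 + j²) = 2 + (-4 + j²) = -2 + j²)
-42505 + V(-167, -33) = -42505 + (-2 + (-167)²) = -42505 + (-2 + 27889) = -42505 + 27887 = -14618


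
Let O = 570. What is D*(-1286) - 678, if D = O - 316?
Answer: -327322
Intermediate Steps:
D = 254 (D = 570 - 316 = 254)
D*(-1286) - 678 = 254*(-1286) - 678 = -326644 - 678 = -327322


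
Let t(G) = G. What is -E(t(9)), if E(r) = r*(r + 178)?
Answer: -1683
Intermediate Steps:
E(r) = r*(178 + r)
-E(t(9)) = -9*(178 + 9) = -9*187 = -1*1683 = -1683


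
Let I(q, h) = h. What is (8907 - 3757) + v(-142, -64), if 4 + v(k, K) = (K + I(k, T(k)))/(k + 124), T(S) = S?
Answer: 46417/9 ≈ 5157.4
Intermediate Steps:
v(k, K) = -4 + (K + k)/(124 + k) (v(k, K) = -4 + (K + k)/(k + 124) = -4 + (K + k)/(124 + k))
(8907 - 3757) + v(-142, -64) = (8907 - 3757) + (-496 - 64 - 3*(-142))/(124 - 142) = 5150 + (-496 - 64 + 426)/(-18) = 5150 - 1/18*(-134) = 5150 + 67/9 = 46417/9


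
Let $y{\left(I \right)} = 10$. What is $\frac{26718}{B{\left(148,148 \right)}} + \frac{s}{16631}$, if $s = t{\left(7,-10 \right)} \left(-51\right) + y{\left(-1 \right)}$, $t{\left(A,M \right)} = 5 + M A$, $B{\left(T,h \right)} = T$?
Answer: $\frac{222419579}{1230694} \approx 180.73$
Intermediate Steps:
$t{\left(A,M \right)} = 5 + A M$
$s = 3325$ ($s = \left(5 + 7 \left(-10\right)\right) \left(-51\right) + 10 = \left(5 - 70\right) \left(-51\right) + 10 = \left(-65\right) \left(-51\right) + 10 = 3315 + 10 = 3325$)
$\frac{26718}{B{\left(148,148 \right)}} + \frac{s}{16631} = \frac{26718}{148} + \frac{3325}{16631} = 26718 \cdot \frac{1}{148} + 3325 \cdot \frac{1}{16631} = \frac{13359}{74} + \frac{3325}{16631} = \frac{222419579}{1230694}$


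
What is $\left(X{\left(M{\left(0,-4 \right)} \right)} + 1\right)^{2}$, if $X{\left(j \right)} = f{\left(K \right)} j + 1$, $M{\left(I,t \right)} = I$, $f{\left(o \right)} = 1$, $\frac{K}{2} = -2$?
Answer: $4$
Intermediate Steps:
$K = -4$ ($K = 2 \left(-2\right) = -4$)
$X{\left(j \right)} = 1 + j$ ($X{\left(j \right)} = 1 j + 1 = j + 1 = 1 + j$)
$\left(X{\left(M{\left(0,-4 \right)} \right)} + 1\right)^{2} = \left(\left(1 + 0\right) + 1\right)^{2} = \left(1 + 1\right)^{2} = 2^{2} = 4$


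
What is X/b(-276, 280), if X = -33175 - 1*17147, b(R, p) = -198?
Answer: 8387/33 ≈ 254.15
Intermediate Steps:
X = -50322 (X = -33175 - 17147 = -50322)
X/b(-276, 280) = -50322/(-198) = -50322*(-1/198) = 8387/33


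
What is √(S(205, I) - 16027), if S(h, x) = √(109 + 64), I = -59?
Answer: √(-16027 + √173) ≈ 126.55*I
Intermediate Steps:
S(h, x) = √173
√(S(205, I) - 16027) = √(√173 - 16027) = √(-16027 + √173)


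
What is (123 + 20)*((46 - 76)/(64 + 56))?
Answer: -143/4 ≈ -35.750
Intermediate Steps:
(123 + 20)*((46 - 76)/(64 + 56)) = 143*(-30/120) = 143*(-30*1/120) = 143*(-¼) = -143/4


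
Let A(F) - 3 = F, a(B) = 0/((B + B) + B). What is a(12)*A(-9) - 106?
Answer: -106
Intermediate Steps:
a(B) = 0 (a(B) = 0/(2*B + B) = 0/((3*B)) = 0*(1/(3*B)) = 0)
A(F) = 3 + F
a(12)*A(-9) - 106 = 0*(3 - 9) - 106 = 0*(-6) - 106 = 0 - 106 = -106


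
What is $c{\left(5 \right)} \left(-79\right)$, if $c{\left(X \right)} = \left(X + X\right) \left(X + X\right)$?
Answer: $-7900$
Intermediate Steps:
$c{\left(X \right)} = 4 X^{2}$ ($c{\left(X \right)} = 2 X 2 X = 4 X^{2}$)
$c{\left(5 \right)} \left(-79\right) = 4 \cdot 5^{2} \left(-79\right) = 4 \cdot 25 \left(-79\right) = 100 \left(-79\right) = -7900$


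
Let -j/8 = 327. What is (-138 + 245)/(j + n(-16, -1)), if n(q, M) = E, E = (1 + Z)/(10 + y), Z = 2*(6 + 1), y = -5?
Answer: -107/2613 ≈ -0.040949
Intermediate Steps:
j = -2616 (j = -8*327 = -2616)
Z = 14 (Z = 2*7 = 14)
E = 3 (E = (1 + 14)/(10 - 5) = 15/5 = 15*(⅕) = 3)
n(q, M) = 3
(-138 + 245)/(j + n(-16, -1)) = (-138 + 245)/(-2616 + 3) = 107/(-2613) = 107*(-1/2613) = -107/2613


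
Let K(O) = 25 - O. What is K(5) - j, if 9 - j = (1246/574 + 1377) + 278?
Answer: 68395/41 ≈ 1668.2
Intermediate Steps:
j = -67575/41 (j = 9 - ((1246/574 + 1377) + 278) = 9 - ((1246*(1/574) + 1377) + 278) = 9 - ((89/41 + 1377) + 278) = 9 - (56546/41 + 278) = 9 - 1*67944/41 = 9 - 67944/41 = -67575/41 ≈ -1648.2)
K(5) - j = (25 - 1*5) - 1*(-67575/41) = (25 - 5) + 67575/41 = 20 + 67575/41 = 68395/41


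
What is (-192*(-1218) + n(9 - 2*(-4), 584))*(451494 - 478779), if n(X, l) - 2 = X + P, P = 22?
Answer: -6381879645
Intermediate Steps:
n(X, l) = 24 + X (n(X, l) = 2 + (X + 22) = 2 + (22 + X) = 24 + X)
(-192*(-1218) + n(9 - 2*(-4), 584))*(451494 - 478779) = (-192*(-1218) + (24 + (9 - 2*(-4))))*(451494 - 478779) = (233856 + (24 + (9 + 8)))*(-27285) = (233856 + (24 + 17))*(-27285) = (233856 + 41)*(-27285) = 233897*(-27285) = -6381879645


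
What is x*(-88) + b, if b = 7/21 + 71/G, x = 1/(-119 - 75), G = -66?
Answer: -1849/6402 ≈ -0.28882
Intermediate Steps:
x = -1/194 (x = 1/(-194) = -1/194 ≈ -0.0051546)
b = -49/66 (b = 7/21 + 71/(-66) = 7*(1/21) + 71*(-1/66) = ⅓ - 71/66 = -49/66 ≈ -0.74242)
x*(-88) + b = -1/194*(-88) - 49/66 = 44/97 - 49/66 = -1849/6402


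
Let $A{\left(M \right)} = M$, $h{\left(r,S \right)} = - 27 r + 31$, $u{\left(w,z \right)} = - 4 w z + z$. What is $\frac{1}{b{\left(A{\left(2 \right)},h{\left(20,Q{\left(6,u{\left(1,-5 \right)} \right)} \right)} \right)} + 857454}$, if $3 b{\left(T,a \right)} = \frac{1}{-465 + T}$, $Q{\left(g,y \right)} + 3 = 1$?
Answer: $\frac{1389}{1191003605} \approx 1.1662 \cdot 10^{-6}$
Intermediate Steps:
$u{\left(w,z \right)} = z - 4 w z$ ($u{\left(w,z \right)} = - 4 w z + z = z - 4 w z$)
$Q{\left(g,y \right)} = -2$ ($Q{\left(g,y \right)} = -3 + 1 = -2$)
$h{\left(r,S \right)} = 31 - 27 r$
$b{\left(T,a \right)} = \frac{1}{3 \left(-465 + T\right)}$
$\frac{1}{b{\left(A{\left(2 \right)},h{\left(20,Q{\left(6,u{\left(1,-5 \right)} \right)} \right)} \right)} + 857454} = \frac{1}{\frac{1}{3 \left(-465 + 2\right)} + 857454} = \frac{1}{\frac{1}{3 \left(-463\right)} + 857454} = \frac{1}{\frac{1}{3} \left(- \frac{1}{463}\right) + 857454} = \frac{1}{- \frac{1}{1389} + 857454} = \frac{1}{\frac{1191003605}{1389}} = \frac{1389}{1191003605}$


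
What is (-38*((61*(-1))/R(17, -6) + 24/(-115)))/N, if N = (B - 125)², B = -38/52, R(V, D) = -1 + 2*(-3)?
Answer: -175885736/8602520605 ≈ -0.020446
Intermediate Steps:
R(V, D) = -7 (R(V, D) = -1 - 6 = -7)
B = -19/26 (B = -38*1/52 = -19/26 ≈ -0.73077)
N = 10686361/676 (N = (-19/26 - 125)² = (-3269/26)² = 10686361/676 ≈ 15808.)
(-38*((61*(-1))/R(17, -6) + 24/(-115)))/N = (-38*((61*(-1))/(-7) + 24/(-115)))/(10686361/676) = -38*(-61*(-⅐) + 24*(-1/115))*(676/10686361) = -38*(61/7 - 24/115)*(676/10686361) = -38*6847/805*(676/10686361) = -260186/805*676/10686361 = -175885736/8602520605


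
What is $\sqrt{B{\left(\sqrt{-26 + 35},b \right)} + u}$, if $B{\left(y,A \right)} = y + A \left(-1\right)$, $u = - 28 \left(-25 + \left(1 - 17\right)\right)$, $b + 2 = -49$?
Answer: $\sqrt{1202} \approx 34.67$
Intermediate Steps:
$b = -51$ ($b = -2 - 49 = -51$)
$u = 1148$ ($u = - 28 \left(-25 - 16\right) = \left(-28\right) \left(-41\right) = 1148$)
$B{\left(y,A \right)} = y - A$
$\sqrt{B{\left(\sqrt{-26 + 35},b \right)} + u} = \sqrt{\left(\sqrt{-26 + 35} - -51\right) + 1148} = \sqrt{\left(\sqrt{9} + 51\right) + 1148} = \sqrt{\left(3 + 51\right) + 1148} = \sqrt{54 + 1148} = \sqrt{1202}$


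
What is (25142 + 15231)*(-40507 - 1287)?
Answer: -1687349162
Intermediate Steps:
(25142 + 15231)*(-40507 - 1287) = 40373*(-41794) = -1687349162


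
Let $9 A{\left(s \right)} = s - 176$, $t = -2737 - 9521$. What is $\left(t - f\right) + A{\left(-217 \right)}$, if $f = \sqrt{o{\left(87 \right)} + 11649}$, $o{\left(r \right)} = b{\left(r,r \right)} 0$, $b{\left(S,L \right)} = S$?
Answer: $- \frac{36905}{3} - \sqrt{11649} \approx -12410.0$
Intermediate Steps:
$t = -12258$
$o{\left(r \right)} = 0$ ($o{\left(r \right)} = r 0 = 0$)
$A{\left(s \right)} = - \frac{176}{9} + \frac{s}{9}$ ($A{\left(s \right)} = \frac{s - 176}{9} = \frac{-176 + s}{9} = - \frac{176}{9} + \frac{s}{9}$)
$f = \sqrt{11649}$ ($f = \sqrt{0 + 11649} = \sqrt{11649} \approx 107.93$)
$\left(t - f\right) + A{\left(-217 \right)} = \left(-12258 - \sqrt{11649}\right) + \left(- \frac{176}{9} + \frac{1}{9} \left(-217\right)\right) = \left(-12258 - \sqrt{11649}\right) - \frac{131}{3} = - \frac{36905}{3} - \sqrt{11649}$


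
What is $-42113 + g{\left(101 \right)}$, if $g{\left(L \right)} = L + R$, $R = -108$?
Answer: $-42120$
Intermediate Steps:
$g{\left(L \right)} = -108 + L$ ($g{\left(L \right)} = L - 108 = -108 + L$)
$-42113 + g{\left(101 \right)} = -42113 + \left(-108 + 101\right) = -42113 - 7 = -42120$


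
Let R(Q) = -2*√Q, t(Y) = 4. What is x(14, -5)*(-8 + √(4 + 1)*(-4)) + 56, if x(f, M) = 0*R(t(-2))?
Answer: 56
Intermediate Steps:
x(f, M) = 0 (x(f, M) = 0*(-2*√4) = 0*(-2*2) = 0*(-4) = 0)
x(14, -5)*(-8 + √(4 + 1)*(-4)) + 56 = 0*(-8 + √(4 + 1)*(-4)) + 56 = 0*(-8 + √5*(-4)) + 56 = 0*(-8 - 4*√5) + 56 = 0 + 56 = 56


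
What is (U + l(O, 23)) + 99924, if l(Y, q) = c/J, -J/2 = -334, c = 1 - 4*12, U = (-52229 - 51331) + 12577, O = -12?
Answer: 5972541/668 ≈ 8940.9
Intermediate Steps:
U = -90983 (U = -103560 + 12577 = -90983)
c = -47 (c = 1 - 48 = -47)
J = 668 (J = -2*(-334) = 668)
l(Y, q) = -47/668
(U + l(O, 23)) + 99924 = (-90983 - 47/668) + 99924 = -60776691/668 + 99924 = 5972541/668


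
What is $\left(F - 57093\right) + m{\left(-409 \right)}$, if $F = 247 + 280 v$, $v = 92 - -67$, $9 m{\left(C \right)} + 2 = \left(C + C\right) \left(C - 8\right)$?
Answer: $\frac{230170}{9} \approx 25574.0$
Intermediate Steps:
$m{\left(C \right)} = - \frac{2}{9} + \frac{2 C \left(-8 + C\right)}{9}$ ($m{\left(C \right)} = - \frac{2}{9} + \frac{\left(C + C\right) \left(C - 8\right)}{9} = - \frac{2}{9} + \frac{2 C \left(-8 + C\right)}{9}$)
$v = 159$ ($v = 92 + 67 = 159$)
$F = 44767$ ($F = 247 + 280 \cdot 159 = 247 + 44520 = 44767$)
$\left(F - 57093\right) + m{\left(-409 \right)} = \left(44767 - 57093\right) - \left(- \frac{6542}{9} - \frac{334562}{9}\right) = \left(44767 - 57093\right) + \left(- \frac{2}{9} + \frac{6544}{9} + \frac{2}{9} \cdot 167281\right) = \left(44767 - 57093\right) + \left(- \frac{2}{9} + \frac{6544}{9} + \frac{334562}{9}\right) = -12326 + \frac{341104}{9} = \frac{230170}{9}$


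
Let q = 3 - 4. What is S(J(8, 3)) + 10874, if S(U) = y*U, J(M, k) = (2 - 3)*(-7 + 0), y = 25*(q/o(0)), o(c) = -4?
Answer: 43671/4 ≈ 10918.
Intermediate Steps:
q = -1
y = 25/4 (y = 25*(-1/(-4)) = 25*(-1*(-1/4)) = 25*(1/4) = 25/4 ≈ 6.2500)
J(M, k) = 7 (J(M, k) = -1*(-7) = 7)
S(U) = 25*U/4
S(J(8, 3)) + 10874 = (25/4)*7 + 10874 = 175/4 + 10874 = 43671/4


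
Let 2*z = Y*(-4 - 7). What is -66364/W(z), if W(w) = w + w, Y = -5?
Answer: -66364/55 ≈ -1206.6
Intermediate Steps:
z = 55/2 (z = (-5*(-4 - 7))/2 = (-5*(-11))/2 = (1/2)*55 = 55/2 ≈ 27.500)
W(w) = 2*w
-66364/W(z) = -66364/(2*(55/2)) = -66364/55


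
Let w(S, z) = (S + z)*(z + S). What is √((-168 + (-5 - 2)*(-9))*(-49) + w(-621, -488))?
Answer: √1235026 ≈ 1111.3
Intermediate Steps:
w(S, z) = (S + z)² (w(S, z) = (S + z)*(S + z) = (S + z)²)
√((-168 + (-5 - 2)*(-9))*(-49) + w(-621, -488)) = √((-168 + (-5 - 2)*(-9))*(-49) + (-621 - 488)²) = √((-168 - 7*(-9))*(-49) + (-1109)²) = √((-168 + 63)*(-49) + 1229881) = √(-105*(-49) + 1229881) = √(5145 + 1229881) = √1235026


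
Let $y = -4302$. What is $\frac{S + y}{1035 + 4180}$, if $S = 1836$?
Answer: $- \frac{2466}{5215} \approx -0.47287$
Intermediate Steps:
$\frac{S + y}{1035 + 4180} = \frac{1836 - 4302}{1035 + 4180} = - \frac{2466}{5215}$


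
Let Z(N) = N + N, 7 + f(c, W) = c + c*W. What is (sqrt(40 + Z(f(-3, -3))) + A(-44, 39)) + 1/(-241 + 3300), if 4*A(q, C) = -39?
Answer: -119297/12236 + sqrt(38) ≈ -3.5853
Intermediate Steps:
f(c, W) = -7 + c + W*c (f(c, W) = -7 + (c + c*W) = -7 + (c + W*c) = -7 + c + W*c)
A(q, C) = -39/4 (A(q, C) = (1/4)*(-39) = -39/4)
Z(N) = 2*N
(sqrt(40 + Z(f(-3, -3))) + A(-44, 39)) + 1/(-241 + 3300) = (sqrt(40 + 2*(-7 - 3 - 3*(-3))) - 39/4) + 1/(-241 + 3300) = (sqrt(40 + 2*(-7 - 3 + 9)) - 39/4) + 1/3059 = (sqrt(40 + 2*(-1)) - 39/4) + 1/3059 = (sqrt(40 - 2) - 39/4) + 1/3059 = (sqrt(38) - 39/4) + 1/3059 = (-39/4 + sqrt(38)) + 1/3059 = -119297/12236 + sqrt(38)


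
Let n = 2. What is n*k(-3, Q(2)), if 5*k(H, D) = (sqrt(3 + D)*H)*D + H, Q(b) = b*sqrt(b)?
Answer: -6/5 - 12*sqrt(6 + 4*sqrt(2))/5 ≈ -9.3941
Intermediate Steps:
Q(b) = b**(3/2)
k(H, D) = H/5 + D*H*sqrt(3 + D)/5 (k(H, D) = ((sqrt(3 + D)*H)*D + H)/5 = ((H*sqrt(3 + D))*D + H)/5 = (D*H*sqrt(3 + D) + H)/5 = (H + D*H*sqrt(3 + D))/5 = H/5 + D*H*sqrt(3 + D)/5)
n*k(-3, Q(2)) = 2*((1/5)*(-3)*(1 + 2**(3/2)*sqrt(3 + 2**(3/2)))) = 2*((1/5)*(-3)*(1 + (2*sqrt(2))*sqrt(3 + 2*sqrt(2)))) = 2*((1/5)*(-3)*(1 + 2*sqrt(2)*sqrt(3 + 2*sqrt(2)))) = 2*(-3/5 - 6*sqrt(2)*sqrt(3 + 2*sqrt(2))/5) = -6/5 - 12*sqrt(2)*sqrt(3 + 2*sqrt(2))/5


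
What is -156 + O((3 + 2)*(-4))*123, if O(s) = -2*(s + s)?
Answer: 9684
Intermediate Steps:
O(s) = -4*s
-156 + O((3 + 2)*(-4))*123 = -156 - 4*(3 + 2)*(-4)*123 = -156 - 20*(-4)*123 = -156 - 4*(-20)*123 = -156 + 80*123 = -156 + 9840 = 9684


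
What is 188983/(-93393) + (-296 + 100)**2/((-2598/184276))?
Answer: -110190541594087/40439169 ≈ -2.7248e+6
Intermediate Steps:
188983/(-93393) + (-296 + 100)**2/((-2598/184276)) = 188983*(-1/93393) + (-196)**2/((-2598*1/184276)) = -188983/93393 + 38416/(-1299/92138) = -188983/93393 + 38416*(-92138/1299) = -188983/93393 - 3539573408/1299 = -110190541594087/40439169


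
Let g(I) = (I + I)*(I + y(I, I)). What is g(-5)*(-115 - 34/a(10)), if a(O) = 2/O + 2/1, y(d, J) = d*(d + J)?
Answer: 645750/11 ≈ 58705.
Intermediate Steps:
y(d, J) = d*(J + d)
a(O) = 2 + 2/O (a(O) = 2/O + 2*1 = 2/O + 2 = 2 + 2/O)
g(I) = 2*I*(I + 2*I²) (g(I) = (I + I)*(I + I*(I + I)) = (2*I)*(I + I*(2*I)) = (2*I)*(I + 2*I²) = 2*I*(I + 2*I²))
g(-5)*(-115 - 34/a(10)) = ((-5)²*(2 + 4*(-5)))*(-115 - 34/(2 + 2/10)) = (25*(2 - 20))*(-115 - 34/(2 + 2*(⅒))) = (25*(-18))*(-115 - 34/(2 + ⅕)) = -450*(-115 - 34/11/5) = -450*(-115 - 34*5/11) = -450*(-115 - 170/11) = -450*(-1435/11) = 645750/11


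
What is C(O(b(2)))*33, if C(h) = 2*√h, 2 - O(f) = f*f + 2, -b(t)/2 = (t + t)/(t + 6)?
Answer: 66*I ≈ 66.0*I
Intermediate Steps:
b(t) = -4*t/(6 + t) (b(t) = -2*(t + t)/(t + 6) = -2*2*t/(6 + t) = -4*t/(6 + t))
O(f) = -f² (O(f) = 2 - (f*f + 2) = 2 - (f² + 2) = 2 - (2 + f²) = 2 + (-2 - f²) = -f²)
C(O(b(2)))*33 = (2*√(-(-4*2/(6 + 2))²))*33 = (2*√(-(-4*2/8)²))*33 = (2*√(-(-4*2*⅛)²))*33 = (2*√(-1*(-1)²))*33 = (2*√(-1*1))*33 = (2*√(-1))*33 = (2*I)*33 = 66*I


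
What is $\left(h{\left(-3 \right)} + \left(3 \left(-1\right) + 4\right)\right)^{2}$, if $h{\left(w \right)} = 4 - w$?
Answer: $64$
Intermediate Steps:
$\left(h{\left(-3 \right)} + \left(3 \left(-1\right) + 4\right)\right)^{2} = \left(\left(4 - -3\right) + \left(3 \left(-1\right) + 4\right)\right)^{2} = \left(\left(4 + 3\right) + \left(-3 + 4\right)\right)^{2} = \left(7 + 1\right)^{2} = 8^{2} = 64$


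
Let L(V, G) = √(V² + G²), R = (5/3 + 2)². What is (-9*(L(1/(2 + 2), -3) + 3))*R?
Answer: -363 - 121*√145/4 ≈ -727.26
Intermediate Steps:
R = 121/9 (R = (5*(⅓) + 2)² = (5/3 + 2)² = (11/3)² = 121/9 ≈ 13.444)
L(V, G) = √(G² + V²)
(-9*(L(1/(2 + 2), -3) + 3))*R = -9*(√((-3)² + (1/(2 + 2))²) + 3)*(121/9) = -9*(√(9 + (1/4)²) + 3)*(121/9) = -9*(√(9 + (¼)²) + 3)*(121/9) = -9*(√(9 + 1/16) + 3)*(121/9) = -9*(√(145/16) + 3)*(121/9) = -9*(√145/4 + 3)*(121/9) = -9*(3 + √145/4)*(121/9) = (-27 - 9*√145/4)*(121/9) = -363 - 121*√145/4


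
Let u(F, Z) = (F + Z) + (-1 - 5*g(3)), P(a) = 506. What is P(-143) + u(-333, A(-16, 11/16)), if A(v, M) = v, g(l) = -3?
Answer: 171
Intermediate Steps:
u(F, Z) = 14 + F + Z (u(F, Z) = (F + Z) + (-1 - 5*(-3)) = (F + Z) + (-1 + 15) = (F + Z) + 14 = 14 + F + Z)
P(-143) + u(-333, A(-16, 11/16)) = 506 + (14 - 333 - 16) = 506 - 335 = 171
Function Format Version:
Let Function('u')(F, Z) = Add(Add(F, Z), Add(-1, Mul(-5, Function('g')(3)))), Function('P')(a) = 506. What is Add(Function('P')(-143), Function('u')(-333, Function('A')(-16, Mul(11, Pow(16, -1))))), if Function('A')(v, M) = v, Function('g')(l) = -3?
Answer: 171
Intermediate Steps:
Function('u')(F, Z) = Add(14, F, Z) (Function('u')(F, Z) = Add(Add(F, Z), Add(-1, Mul(-5, -3))) = Add(Add(F, Z), Add(-1, 15)) = Add(Add(F, Z), 14) = Add(14, F, Z))
Add(Function('P')(-143), Function('u')(-333, Function('A')(-16, Mul(11, Pow(16, -1))))) = Add(506, Add(14, -333, -16)) = Add(506, -335) = 171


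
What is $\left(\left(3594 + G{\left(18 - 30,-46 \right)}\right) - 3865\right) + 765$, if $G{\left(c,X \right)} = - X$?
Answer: $540$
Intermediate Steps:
$\left(\left(3594 + G{\left(18 - 30,-46 \right)}\right) - 3865\right) + 765 = \left(\left(3594 - -46\right) - 3865\right) + 765 = \left(\left(3594 + 46\right) - 3865\right) + 765 = \left(3640 - 3865\right) + 765 = -225 + 765 = 540$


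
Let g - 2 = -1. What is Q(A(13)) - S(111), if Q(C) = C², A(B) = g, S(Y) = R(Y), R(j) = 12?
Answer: -11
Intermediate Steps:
g = 1 (g = 2 - 1 = 1)
S(Y) = 12
A(B) = 1
Q(A(13)) - S(111) = 1² - 1*12 = 1 - 12 = -11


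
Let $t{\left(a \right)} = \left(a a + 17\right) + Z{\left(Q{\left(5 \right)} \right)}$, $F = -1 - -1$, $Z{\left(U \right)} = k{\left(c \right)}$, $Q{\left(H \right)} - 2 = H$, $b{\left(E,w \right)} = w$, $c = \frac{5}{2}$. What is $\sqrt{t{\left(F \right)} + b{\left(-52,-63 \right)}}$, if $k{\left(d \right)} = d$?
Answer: $\frac{i \sqrt{174}}{2} \approx 6.5955 i$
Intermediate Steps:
$c = \frac{5}{2}$ ($c = 5 \cdot \frac{1}{2} = \frac{5}{2} \approx 2.5$)
$Q{\left(H \right)} = 2 + H$
$Z{\left(U \right)} = \frac{5}{2}$
$F = 0$ ($F = -1 + 1 = 0$)
$t{\left(a \right)} = \frac{39}{2} + a^{2}$ ($t{\left(a \right)} = \left(a a + 17\right) + \frac{5}{2} = \left(a^{2} + 17\right) + \frac{5}{2} = \left(17 + a^{2}\right) + \frac{5}{2} = \frac{39}{2} + a^{2}$)
$\sqrt{t{\left(F \right)} + b{\left(-52,-63 \right)}} = \sqrt{\left(\frac{39}{2} + 0^{2}\right) - 63} = \sqrt{\left(\frac{39}{2} + 0\right) - 63} = \sqrt{\frac{39}{2} - 63} = \sqrt{- \frac{87}{2}} = \frac{i \sqrt{174}}{2}$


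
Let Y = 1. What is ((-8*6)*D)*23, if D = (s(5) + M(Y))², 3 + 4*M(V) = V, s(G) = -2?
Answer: -6900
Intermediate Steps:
M(V) = -¾ + V/4
D = 25/4 (D = (-2 + (-¾ + (¼)*1))² = (-2 + (-¾ + ¼))² = (-2 - ½)² = (-5/2)² = 25/4 ≈ 6.2500)
((-8*6)*D)*23 = (-8*6*(25/4))*23 = -48*25/4*23 = -300*23 = -6900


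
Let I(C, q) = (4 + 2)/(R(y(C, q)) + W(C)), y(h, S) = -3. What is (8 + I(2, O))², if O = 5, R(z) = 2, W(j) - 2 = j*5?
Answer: 3481/49 ≈ 71.041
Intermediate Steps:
W(j) = 2 + 5*j (W(j) = 2 + j*5 = 2 + 5*j)
I(C, q) = 6/(4 + 5*C) (I(C, q) = (4 + 2)/(2 + (2 + 5*C)) = 6/(4 + 5*C))
(8 + I(2, O))² = (8 + 6/(4 + 5*2))² = (8 + 6/(4 + 10))² = (8 + 6/14)² = (8 + 6*(1/14))² = (8 + 3/7)² = (59/7)² = 3481/49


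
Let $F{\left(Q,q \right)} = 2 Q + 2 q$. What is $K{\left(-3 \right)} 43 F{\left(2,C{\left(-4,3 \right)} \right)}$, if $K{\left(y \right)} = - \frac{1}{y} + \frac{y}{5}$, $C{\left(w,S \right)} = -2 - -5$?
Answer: $- \frac{344}{3} \approx -114.67$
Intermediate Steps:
$C{\left(w,S \right)} = 3$ ($C{\left(w,S \right)} = -2 + 5 = 3$)
$K{\left(y \right)} = - \frac{1}{y} + \frac{y}{5}$ ($K{\left(y \right)} = - \frac{1}{y} + y \frac{1}{5} = - \frac{1}{y} + \frac{y}{5}$)
$K{\left(-3 \right)} 43 F{\left(2,C{\left(-4,3 \right)} \right)} = \left(- \frac{1}{-3} + \frac{1}{5} \left(-3\right)\right) 43 \left(2 \cdot 2 + 2 \cdot 3\right) = \left(\left(-1\right) \left(- \frac{1}{3}\right) - \frac{3}{5}\right) 43 \left(4 + 6\right) = \left(\frac{1}{3} - \frac{3}{5}\right) 43 \cdot 10 = \left(- \frac{4}{15}\right) 43 \cdot 10 = \left(- \frac{172}{15}\right) 10 = - \frac{344}{3}$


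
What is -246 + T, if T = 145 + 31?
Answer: -70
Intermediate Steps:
T = 176
-246 + T = -246 + 176 = -70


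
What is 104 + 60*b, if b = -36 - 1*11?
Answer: -2716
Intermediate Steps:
b = -47 (b = -36 - 11 = -47)
104 + 60*b = 104 + 60*(-47) = 104 - 2820 = -2716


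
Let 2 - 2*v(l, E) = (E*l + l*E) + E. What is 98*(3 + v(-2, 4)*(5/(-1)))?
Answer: -3136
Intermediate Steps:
v(l, E) = 1 - E/2 - E*l (v(l, E) = 1 - ((E*l + l*E) + E)/2 = 1 - ((E*l + E*l) + E)/2 = 1 - (2*E*l + E)/2 = 1 - (E + 2*E*l)/2 = 1 + (-E/2 - E*l) = 1 - E/2 - E*l)
98*(3 + v(-2, 4)*(5/(-1))) = 98*(3 + (1 - 1/2*4 - 1*4*(-2))*(5/(-1))) = 98*(3 + (1 - 2 + 8)*(5*(-1))) = 98*(3 + 7*(-5)) = 98*(3 - 35) = 98*(-32) = -3136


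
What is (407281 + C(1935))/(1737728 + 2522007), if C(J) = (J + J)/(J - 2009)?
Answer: 15067462/157610195 ≈ 0.095600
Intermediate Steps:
C(J) = 2*J/(-2009 + J) (C(J) = (2*J)/(-2009 + J) = 2*J/(-2009 + J))
(407281 + C(1935))/(1737728 + 2522007) = (407281 + 2*1935/(-2009 + 1935))/(1737728 + 2522007) = (407281 + 2*1935/(-74))/4259735 = (407281 + 2*1935*(-1/74))*(1/4259735) = (407281 - 1935/37)*(1/4259735) = (15067462/37)*(1/4259735) = 15067462/157610195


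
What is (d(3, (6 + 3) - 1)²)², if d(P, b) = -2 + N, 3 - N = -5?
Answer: 1296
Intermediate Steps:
N = 8 (N = 3 - 1*(-5) = 3 + 5 = 8)
d(P, b) = 6 (d(P, b) = -2 + 8 = 6)
(d(3, (6 + 3) - 1)²)² = (6²)² = 36² = 1296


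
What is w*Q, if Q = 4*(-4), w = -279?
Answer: 4464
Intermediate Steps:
Q = -16
w*Q = -279*(-16) = 4464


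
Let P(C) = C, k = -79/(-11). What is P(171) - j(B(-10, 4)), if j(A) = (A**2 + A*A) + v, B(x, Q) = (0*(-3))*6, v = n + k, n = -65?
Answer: 2517/11 ≈ 228.82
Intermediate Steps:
k = 79/11 (k = -79*(-1/11) = 79/11 ≈ 7.1818)
v = -636/11 (v = -65 + 79/11 = -636/11 ≈ -57.818)
B(x, Q) = 0 (B(x, Q) = 0*6 = 0)
j(A) = -636/11 + 2*A**2 (j(A) = (A**2 + A*A) - 636/11 = (A**2 + A**2) - 636/11 = 2*A**2 - 636/11 = -636/11 + 2*A**2)
P(171) - j(B(-10, 4)) = 171 - (-636/11 + 2*0**2) = 171 - (-636/11 + 2*0) = 171 - (-636/11 + 0) = 171 - 1*(-636/11) = 171 + 636/11 = 2517/11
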